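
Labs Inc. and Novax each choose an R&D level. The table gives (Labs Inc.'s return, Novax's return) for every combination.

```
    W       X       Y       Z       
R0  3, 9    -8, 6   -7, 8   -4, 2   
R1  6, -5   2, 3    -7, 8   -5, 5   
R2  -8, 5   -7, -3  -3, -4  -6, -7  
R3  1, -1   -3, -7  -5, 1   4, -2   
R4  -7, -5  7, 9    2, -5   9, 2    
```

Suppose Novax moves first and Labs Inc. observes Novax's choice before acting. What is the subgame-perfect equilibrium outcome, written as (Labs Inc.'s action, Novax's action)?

Work backward from Labs Inc.'s decision.
- W → Labs Inc. plays R1 (best of 3, 6, -8, 1, -7); Novax gets -5.
- X → Labs Inc. plays R4 (best of -8, 2, -7, -3, 7); Novax gets 9.
- Y → Labs Inc. plays R4 (best of -7, -7, -3, -5, 2); Novax gets -5.
- Z → Labs Inc. plays R4 (best of -4, -5, -6, 4, 9); Novax gets 2.
Novax's induced payoffs are -5, 9, -5, 2, so Novax commits to X. Subgame-perfect outcome: (R4, X) with payoffs (7, 9).

(R4, X)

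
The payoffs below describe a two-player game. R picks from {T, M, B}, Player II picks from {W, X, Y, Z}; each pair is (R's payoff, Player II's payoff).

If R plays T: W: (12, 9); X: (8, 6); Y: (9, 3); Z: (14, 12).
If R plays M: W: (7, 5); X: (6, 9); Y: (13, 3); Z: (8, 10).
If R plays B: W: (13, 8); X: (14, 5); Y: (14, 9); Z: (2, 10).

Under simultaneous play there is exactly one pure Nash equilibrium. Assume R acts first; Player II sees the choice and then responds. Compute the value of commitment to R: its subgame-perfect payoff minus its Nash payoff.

0

Work backward from Player II's decision.
- T: BR = Z, leader payoff 14.
- M: BR = Z, leader payoff 8.
- B: BR = Z, leader payoff 2.
Maximizing over 14, 8, 2, R chooses T. Subgame-perfect outcome: (T, Z) with payoffs (14, 12).
Under simultaneous play:
R's best replies: W→B; X→B; Y→B; Z→T.
Player II's best replies: T→Z; M→Z; B→Z.
The unique mutual best reply is (T, Z), giving (14, 12).
R's commitment gain: 14 − 14 = 0.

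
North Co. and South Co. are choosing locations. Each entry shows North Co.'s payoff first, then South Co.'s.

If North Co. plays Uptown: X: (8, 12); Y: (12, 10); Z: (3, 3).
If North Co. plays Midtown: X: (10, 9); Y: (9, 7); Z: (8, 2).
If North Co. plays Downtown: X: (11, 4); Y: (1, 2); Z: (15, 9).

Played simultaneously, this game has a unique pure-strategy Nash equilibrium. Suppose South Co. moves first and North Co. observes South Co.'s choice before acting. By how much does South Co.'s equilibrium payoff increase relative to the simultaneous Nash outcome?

Solve by backward induction (South Co. leads).
- X → North Co. plays Downtown (best of 8, 10, 11); South Co. gets 4.
- Y → North Co. plays Uptown (best of 12, 9, 1); South Co. gets 10.
- Z → North Co. plays Downtown (best of 3, 8, 15); South Co. gets 9.
Among 4, 10, 9, the best is 10 at Y. Subgame-perfect outcome: (Uptown, Y) with payoffs (12, 10).
For the simultaneous game, intersect best replies.
North Co.'s best replies: X→Downtown; Y→Uptown; Z→Downtown.
South Co.'s best replies: Uptown→X; Midtown→X; Downtown→Z.
Only (Downtown, Z) has each player best-responding; Nash payoffs (15, 9).
South Co.'s commitment gain: 10 − 9 = 1.

1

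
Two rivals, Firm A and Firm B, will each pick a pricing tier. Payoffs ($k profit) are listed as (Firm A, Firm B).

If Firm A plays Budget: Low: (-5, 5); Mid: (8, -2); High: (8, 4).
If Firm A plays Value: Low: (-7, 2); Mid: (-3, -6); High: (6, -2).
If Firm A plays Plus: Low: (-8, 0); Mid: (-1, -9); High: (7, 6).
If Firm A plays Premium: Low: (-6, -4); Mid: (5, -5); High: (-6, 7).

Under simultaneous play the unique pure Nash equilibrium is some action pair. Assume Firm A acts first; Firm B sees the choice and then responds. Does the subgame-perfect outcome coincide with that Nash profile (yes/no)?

Firm B best-responds to each possible Firm A move:
- Budget → Firm B plays Low (best of 5, -2, 4); Firm A gets -5.
- Value → Firm B plays Low (best of 2, -6, -2); Firm A gets -7.
- Plus → Firm B plays High (best of 0, -9, 6); Firm A gets 7.
- Premium → Firm B plays High (best of -4, -5, 7); Firm A gets -6.
Maximizing over -5, -7, 7, -6, Firm A chooses Plus. Subgame-perfect outcome: (Plus, High) with payoffs (7, 6).
Now find the simultaneous Nash equilibrium.
Firm A's best replies: Low→Budget; Mid→Budget; High→Budget.
Firm B's best replies: Budget→Low; Value→Low; Plus→High; Premium→High.
Only (Budget, Low) has each player best-responding; Nash payoffs (-5, 5).
Sequential outcome (Plus, High) differs from the Nash profile (Budget, Low).

no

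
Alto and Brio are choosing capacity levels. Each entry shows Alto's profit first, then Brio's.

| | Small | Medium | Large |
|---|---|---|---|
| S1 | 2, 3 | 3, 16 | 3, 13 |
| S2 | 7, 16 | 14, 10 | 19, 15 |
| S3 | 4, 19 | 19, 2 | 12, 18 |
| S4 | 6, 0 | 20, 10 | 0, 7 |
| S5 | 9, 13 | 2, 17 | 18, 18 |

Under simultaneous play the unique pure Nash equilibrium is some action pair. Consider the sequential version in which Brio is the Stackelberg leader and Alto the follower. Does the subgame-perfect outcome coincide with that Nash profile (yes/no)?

Backward induction with Brio moving first.
- Small → Alto plays S5 (best of 2, 7, 4, 6, 9); Brio gets 13.
- Medium → Alto plays S4 (best of 3, 14, 19, 20, 2); Brio gets 10.
- Large → Alto plays S2 (best of 3, 19, 12, 0, 18); Brio gets 15.
Among 13, 10, 15, the best is 15 at Large. Subgame-perfect outcome: (S2, Large) with payoffs (19, 15).
Under simultaneous play:
Alto's best replies: Small→S5; Medium→S4; Large→S2.
Brio's best replies: S1→Medium; S2→Small; S3→Small; S4→Medium; S5→Large.
Only (S4, Medium) has each player best-responding; Nash payoffs (20, 10).
Sequential outcome (S2, Large) differs from the Nash profile (S4, Medium).

no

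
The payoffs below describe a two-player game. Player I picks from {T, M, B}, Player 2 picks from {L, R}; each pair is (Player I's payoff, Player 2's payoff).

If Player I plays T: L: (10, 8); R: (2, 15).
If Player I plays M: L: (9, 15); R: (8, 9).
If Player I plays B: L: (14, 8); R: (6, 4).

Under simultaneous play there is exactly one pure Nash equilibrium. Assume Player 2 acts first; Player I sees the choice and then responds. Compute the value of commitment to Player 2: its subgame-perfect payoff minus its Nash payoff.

Backward induction with Player 2 moving first.
- L: BR = B, leader payoff 8.
- R: BR = M, leader payoff 9.
Player 2's induced payoffs are 8, 9, so Player 2 commits to R. Subgame-perfect outcome: (M, R) with payoffs (8, 9).
For the simultaneous game, intersect best replies.
Player I's best replies: L→B; R→M.
Player 2's best replies: T→R; M→L; B→L.
Only (B, L) has each player best-responding; Nash payoffs (14, 8).
Player 2's commitment gain: 9 − 8 = 1.

1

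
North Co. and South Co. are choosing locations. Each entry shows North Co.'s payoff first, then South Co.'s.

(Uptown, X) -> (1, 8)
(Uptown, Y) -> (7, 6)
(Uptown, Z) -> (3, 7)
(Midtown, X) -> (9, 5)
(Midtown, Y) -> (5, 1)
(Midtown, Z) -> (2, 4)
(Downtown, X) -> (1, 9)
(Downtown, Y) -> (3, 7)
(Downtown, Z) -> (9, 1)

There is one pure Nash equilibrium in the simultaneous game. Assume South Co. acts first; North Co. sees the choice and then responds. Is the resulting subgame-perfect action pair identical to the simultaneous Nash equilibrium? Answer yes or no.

Work backward from North Co.'s decision.
- X: North Co. compares 1, 9, 1 and picks Midtown; South Co. would get 5.
- Y: North Co. compares 7, 5, 3 and picks Uptown; South Co. would get 6.
- Z: North Co. compares 3, 2, 9 and picks Downtown; South Co. would get 1.
Among 5, 6, 1, the best is 6 at Y. Subgame-perfect outcome: (Uptown, Y) with payoffs (7, 6).
Under simultaneous play:
North Co.'s best replies: X→Midtown; Y→Uptown; Z→Downtown.
South Co.'s best replies: Uptown→X; Midtown→X; Downtown→X.
Only (Midtown, X) has each player best-responding; Nash payoffs (9, 5).
Sequential outcome (Uptown, Y) differs from the Nash profile (Midtown, X).

no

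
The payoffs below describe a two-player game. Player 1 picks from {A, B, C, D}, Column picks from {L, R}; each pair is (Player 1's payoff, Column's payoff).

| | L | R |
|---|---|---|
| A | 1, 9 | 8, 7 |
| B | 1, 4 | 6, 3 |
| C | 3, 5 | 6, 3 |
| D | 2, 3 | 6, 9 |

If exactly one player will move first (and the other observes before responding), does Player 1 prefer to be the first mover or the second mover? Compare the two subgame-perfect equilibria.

If Player 1 leads: Column's best replies are A→L, B→L, C→L, D→R; Player 1's induced payoffs 1, 1, 3, 6; outcome (D, R), payoffs (6, 9).
If Column leads: Player 1's best replies are L→C, R→A; Column's induced payoffs 5, 7; outcome (A, R), payoffs (8, 7).
Player 1 gets 6 moving first and 8 moving second, so Player 1 prefers to move second.

second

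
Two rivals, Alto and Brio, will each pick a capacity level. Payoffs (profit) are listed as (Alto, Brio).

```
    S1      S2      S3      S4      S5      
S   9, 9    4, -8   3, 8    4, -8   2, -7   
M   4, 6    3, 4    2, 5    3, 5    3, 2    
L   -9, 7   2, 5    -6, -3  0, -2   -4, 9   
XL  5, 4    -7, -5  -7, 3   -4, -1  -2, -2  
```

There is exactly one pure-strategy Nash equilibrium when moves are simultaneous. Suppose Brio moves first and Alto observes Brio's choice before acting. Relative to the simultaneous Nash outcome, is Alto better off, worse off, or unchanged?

Solve by backward induction (Brio leads).
- S1: Alto compares 9, 4, -9, 5 and picks S; Brio would get 9.
- S2: Alto compares 4, 3, 2, -7 and picks S; Brio would get -8.
- S3: Alto compares 3, 2, -6, -7 and picks S; Brio would get 8.
- S4: Alto compares 4, 3, 0, -4 and picks S; Brio would get -8.
- S5: Alto compares 2, 3, -4, -2 and picks M; Brio would get 2.
Brio's induced payoffs are 9, -8, 8, -8, 2, so Brio commits to S1. Subgame-perfect outcome: (S, S1) with payoffs (9, 9).
Under simultaneous play:
Alto's best replies: S1→S; S2→S; S3→S; S4→S; S5→M.
Brio's best replies: S→S1; M→S1; L→S5; XL→S1.
The unique mutual best reply is (S, S1), giving (9, 9).
Alto earns 9 sequentially versus 9 at the Nash outcome: unchanged.

unchanged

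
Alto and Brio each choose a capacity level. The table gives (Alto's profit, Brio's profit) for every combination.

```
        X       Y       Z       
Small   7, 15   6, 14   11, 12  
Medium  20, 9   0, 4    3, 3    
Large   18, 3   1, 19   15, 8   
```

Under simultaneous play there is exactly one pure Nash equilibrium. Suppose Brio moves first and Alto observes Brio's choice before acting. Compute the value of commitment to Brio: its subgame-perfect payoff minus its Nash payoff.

5

Backward induction with Brio moving first.
- X: BR = Medium, leader payoff 9.
- Y: BR = Small, leader payoff 14.
- Z: BR = Large, leader payoff 8.
Maximizing over 9, 14, 8, Brio chooses Y. Subgame-perfect outcome: (Small, Y) with payoffs (6, 14).
Under simultaneous play:
Alto's best replies: X→Medium; Y→Small; Z→Large.
Brio's best replies: Small→X; Medium→X; Large→Y.
Only (Medium, X) has each player best-responding; Nash payoffs (20, 9).
Brio's commitment gain: 14 − 9 = 5.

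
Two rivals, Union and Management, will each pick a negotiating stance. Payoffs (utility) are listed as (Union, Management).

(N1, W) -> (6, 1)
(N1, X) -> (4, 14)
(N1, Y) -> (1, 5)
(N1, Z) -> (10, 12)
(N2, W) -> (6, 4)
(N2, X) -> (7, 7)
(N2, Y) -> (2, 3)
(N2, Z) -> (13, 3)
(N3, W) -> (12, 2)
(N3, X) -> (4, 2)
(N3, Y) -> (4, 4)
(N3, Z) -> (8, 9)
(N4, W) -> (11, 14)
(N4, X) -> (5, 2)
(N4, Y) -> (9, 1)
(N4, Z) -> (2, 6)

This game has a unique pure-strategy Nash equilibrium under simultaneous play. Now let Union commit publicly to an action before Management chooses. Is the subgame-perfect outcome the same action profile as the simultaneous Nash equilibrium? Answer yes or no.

Management best-responds to each possible Union move:
- N1: BR = X, leader payoff 4.
- N2: BR = X, leader payoff 7.
- N3: BR = Z, leader payoff 8.
- N4: BR = W, leader payoff 11.
Union's induced payoffs are 4, 7, 8, 11, so Union commits to N4. Subgame-perfect outcome: (N4, W) with payoffs (11, 14).
Now find the simultaneous Nash equilibrium.
Union's best replies: W→N3; X→N2; Y→N4; Z→N2.
Management's best replies: N1→X; N2→X; N3→Z; N4→W.
The unique mutual best reply is (N2, X), giving (7, 7).
Sequential outcome (N4, W) differs from the Nash profile (N2, X).

no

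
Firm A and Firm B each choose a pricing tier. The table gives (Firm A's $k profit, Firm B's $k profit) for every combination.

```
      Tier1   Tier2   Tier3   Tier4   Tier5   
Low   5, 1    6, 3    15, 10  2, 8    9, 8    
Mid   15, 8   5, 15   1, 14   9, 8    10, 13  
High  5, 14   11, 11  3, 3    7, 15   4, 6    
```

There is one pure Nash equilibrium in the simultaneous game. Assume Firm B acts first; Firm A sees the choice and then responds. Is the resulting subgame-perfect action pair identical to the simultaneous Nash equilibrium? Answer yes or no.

no

Solve by backward induction (Firm B leads).
- Tier1 → Firm A plays Mid (best of 5, 15, 5); Firm B gets 8.
- Tier2 → Firm A plays High (best of 6, 5, 11); Firm B gets 11.
- Tier3 → Firm A plays Low (best of 15, 1, 3); Firm B gets 10.
- Tier4 → Firm A plays Mid (best of 2, 9, 7); Firm B gets 8.
- Tier5 → Firm A plays Mid (best of 9, 10, 4); Firm B gets 13.
Firm B's induced payoffs are 8, 11, 10, 8, 13, so Firm B commits to Tier5. Subgame-perfect outcome: (Mid, Tier5) with payoffs (10, 13).
For the simultaneous game, intersect best replies.
Firm A's best replies: Tier1→Mid; Tier2→High; Tier3→Low; Tier4→Mid; Tier5→Mid.
Firm B's best replies: Low→Tier3; Mid→Tier2; High→Tier4.
The unique mutual best reply is (Low, Tier3), giving (15, 10).
Sequential outcome (Mid, Tier5) differs from the Nash profile (Low, Tier3).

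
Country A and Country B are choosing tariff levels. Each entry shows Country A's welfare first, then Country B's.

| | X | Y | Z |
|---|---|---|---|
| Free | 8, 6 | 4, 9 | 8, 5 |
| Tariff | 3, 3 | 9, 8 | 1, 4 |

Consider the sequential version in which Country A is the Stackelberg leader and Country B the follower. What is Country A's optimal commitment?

Country B best-responds to each possible Country A move:
- Free: Country B compares 6, 9, 5 and picks Y; Country A would get 4.
- Tariff: Country B compares 3, 8, 4 and picks Y; Country A would get 9.
Maximizing over 4, 9, Country A chooses Tariff. Subgame-perfect outcome: (Tariff, Y) with payoffs (9, 8).

Tariff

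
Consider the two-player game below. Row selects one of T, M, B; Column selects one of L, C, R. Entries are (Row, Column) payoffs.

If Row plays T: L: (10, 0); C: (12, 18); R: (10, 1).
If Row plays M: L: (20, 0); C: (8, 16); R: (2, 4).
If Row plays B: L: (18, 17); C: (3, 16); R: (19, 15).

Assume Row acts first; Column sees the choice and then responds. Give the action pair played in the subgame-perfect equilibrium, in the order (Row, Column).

Column best-responds to each possible Row move:
- T: BR = C, leader payoff 12.
- M: BR = C, leader payoff 8.
- B: BR = L, leader payoff 18.
Maximizing over 12, 8, 18, Row chooses B. Subgame-perfect outcome: (B, L) with payoffs (18, 17).

(B, L)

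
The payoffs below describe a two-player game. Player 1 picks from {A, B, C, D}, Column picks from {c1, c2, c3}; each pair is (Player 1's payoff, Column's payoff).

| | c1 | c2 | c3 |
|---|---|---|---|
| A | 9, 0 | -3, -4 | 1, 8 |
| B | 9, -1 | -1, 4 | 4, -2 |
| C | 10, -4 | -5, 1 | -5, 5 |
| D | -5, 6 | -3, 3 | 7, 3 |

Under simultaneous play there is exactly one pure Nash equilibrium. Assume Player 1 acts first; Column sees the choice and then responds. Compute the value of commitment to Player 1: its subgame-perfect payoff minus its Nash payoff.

Work backward from Column's decision.
- A → Column plays c3 (best of 0, -4, 8); Player 1 gets 1.
- B → Column plays c2 (best of -1, 4, -2); Player 1 gets -1.
- C → Column plays c3 (best of -4, 1, 5); Player 1 gets -5.
- D → Column plays c1 (best of 6, 3, 3); Player 1 gets -5.
Maximizing over 1, -1, -5, -5, Player 1 chooses A. Subgame-perfect outcome: (A, c3) with payoffs (1, 8).
For the simultaneous game, intersect best replies.
Player 1's best replies: c1→C; c2→B; c3→D.
Column's best replies: A→c3; B→c2; C→c3; D→c1.
Only (B, c2) has each player best-responding; Nash payoffs (-1, 4).
Player 1's commitment gain: 1 − -1 = 2.

2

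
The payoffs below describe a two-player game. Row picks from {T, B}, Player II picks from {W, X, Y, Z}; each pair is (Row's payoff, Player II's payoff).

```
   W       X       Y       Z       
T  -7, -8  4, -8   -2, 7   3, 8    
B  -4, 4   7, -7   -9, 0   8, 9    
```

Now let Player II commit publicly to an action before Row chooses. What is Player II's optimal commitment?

Z

Solve by backward induction (Player II leads).
- W: Row compares -7, -4 and picks B; Player II would get 4.
- X: Row compares 4, 7 and picks B; Player II would get -7.
- Y: Row compares -2, -9 and picks T; Player II would get 7.
- Z: Row compares 3, 8 and picks B; Player II would get 9.
Maximizing over 4, -7, 7, 9, Player II chooses Z. Subgame-perfect outcome: (B, Z) with payoffs (8, 9).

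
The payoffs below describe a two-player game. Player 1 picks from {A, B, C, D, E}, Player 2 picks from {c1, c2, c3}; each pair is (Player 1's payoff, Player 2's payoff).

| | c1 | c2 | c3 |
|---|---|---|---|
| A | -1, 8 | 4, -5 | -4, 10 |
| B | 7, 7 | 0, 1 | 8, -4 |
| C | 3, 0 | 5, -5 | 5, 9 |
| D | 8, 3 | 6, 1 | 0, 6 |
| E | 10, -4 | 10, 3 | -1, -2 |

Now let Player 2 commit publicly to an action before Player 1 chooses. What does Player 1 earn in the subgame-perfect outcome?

10

Player 1 best-responds to each possible Player 2 move:
- c1: BR = E, leader payoff -4.
- c2: BR = E, leader payoff 3.
- c3: BR = B, leader payoff -4.
Player 2's induced payoffs are -4, 3, -4, so Player 2 commits to c2. Subgame-perfect outcome: (E, c2) with payoffs (10, 3).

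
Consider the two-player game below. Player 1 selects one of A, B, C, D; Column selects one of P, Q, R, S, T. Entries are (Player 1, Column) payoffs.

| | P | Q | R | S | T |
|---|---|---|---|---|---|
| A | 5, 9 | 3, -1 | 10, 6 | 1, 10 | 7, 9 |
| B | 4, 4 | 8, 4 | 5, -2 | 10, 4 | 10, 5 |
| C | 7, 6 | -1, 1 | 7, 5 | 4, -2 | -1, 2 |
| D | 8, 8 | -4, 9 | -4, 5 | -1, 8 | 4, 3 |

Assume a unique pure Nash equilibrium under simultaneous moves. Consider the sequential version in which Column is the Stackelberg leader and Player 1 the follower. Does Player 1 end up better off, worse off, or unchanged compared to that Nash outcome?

worse off

Backward induction with Column moving first.
- P → Player 1 plays D (best of 5, 4, 7, 8); Column gets 8.
- Q → Player 1 plays B (best of 3, 8, -1, -4); Column gets 4.
- R → Player 1 plays A (best of 10, 5, 7, -4); Column gets 6.
- S → Player 1 plays B (best of 1, 10, 4, -1); Column gets 4.
- T → Player 1 plays B (best of 7, 10, -1, 4); Column gets 5.
Among 8, 4, 6, 4, 5, the best is 8 at P. Subgame-perfect outcome: (D, P) with payoffs (8, 8).
Under simultaneous play:
Player 1's best replies: P→D; Q→B; R→A; S→B; T→B.
Column's best replies: A→S; B→T; C→P; D→Q.
The unique mutual best reply is (B, T), giving (10, 5).
Player 1 earns 8 sequentially versus 10 at the Nash outcome: worse off.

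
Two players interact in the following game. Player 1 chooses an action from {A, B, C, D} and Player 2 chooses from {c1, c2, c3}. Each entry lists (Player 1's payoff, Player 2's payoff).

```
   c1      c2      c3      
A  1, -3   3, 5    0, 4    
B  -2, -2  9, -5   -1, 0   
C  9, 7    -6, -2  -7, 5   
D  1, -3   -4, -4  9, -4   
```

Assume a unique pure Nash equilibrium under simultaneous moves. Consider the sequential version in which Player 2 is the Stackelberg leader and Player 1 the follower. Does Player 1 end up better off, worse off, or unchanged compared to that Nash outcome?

Backward induction with Player 2 moving first.
- c1: Player 1 compares 1, -2, 9, 1 and picks C; Player 2 would get 7.
- c2: Player 1 compares 3, 9, -6, -4 and picks B; Player 2 would get -5.
- c3: Player 1 compares 0, -1, -7, 9 and picks D; Player 2 would get -4.
Player 2's induced payoffs are 7, -5, -4, so Player 2 commits to c1. Subgame-perfect outcome: (C, c1) with payoffs (9, 7).
Under simultaneous play:
Player 1's best replies: c1→C; c2→B; c3→D.
Player 2's best replies: A→c2; B→c3; C→c1; D→c1.
The unique mutual best reply is (C, c1), giving (9, 7).
Player 1 earns 9 sequentially versus 9 at the Nash outcome: unchanged.

unchanged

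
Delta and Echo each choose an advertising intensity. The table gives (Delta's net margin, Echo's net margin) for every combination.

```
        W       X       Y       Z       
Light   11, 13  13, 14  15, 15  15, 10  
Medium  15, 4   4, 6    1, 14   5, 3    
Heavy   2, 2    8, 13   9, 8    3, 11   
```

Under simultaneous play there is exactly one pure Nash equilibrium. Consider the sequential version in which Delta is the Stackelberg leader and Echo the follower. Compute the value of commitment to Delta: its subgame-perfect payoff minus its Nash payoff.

Backward induction with Delta moving first.
- Light → Echo plays Y (best of 13, 14, 15, 10); Delta gets 15.
- Medium → Echo plays Y (best of 4, 6, 14, 3); Delta gets 1.
- Heavy → Echo plays X (best of 2, 13, 8, 11); Delta gets 8.
Maximizing over 15, 1, 8, Delta chooses Light. Subgame-perfect outcome: (Light, Y) with payoffs (15, 15).
Under simultaneous play:
Delta's best replies: W→Medium; X→Light; Y→Light; Z→Light.
Echo's best replies: Light→Y; Medium→Y; Heavy→X.
Only (Light, Y) has each player best-responding; Nash payoffs (15, 15).
Delta's commitment gain: 15 − 15 = 0.

0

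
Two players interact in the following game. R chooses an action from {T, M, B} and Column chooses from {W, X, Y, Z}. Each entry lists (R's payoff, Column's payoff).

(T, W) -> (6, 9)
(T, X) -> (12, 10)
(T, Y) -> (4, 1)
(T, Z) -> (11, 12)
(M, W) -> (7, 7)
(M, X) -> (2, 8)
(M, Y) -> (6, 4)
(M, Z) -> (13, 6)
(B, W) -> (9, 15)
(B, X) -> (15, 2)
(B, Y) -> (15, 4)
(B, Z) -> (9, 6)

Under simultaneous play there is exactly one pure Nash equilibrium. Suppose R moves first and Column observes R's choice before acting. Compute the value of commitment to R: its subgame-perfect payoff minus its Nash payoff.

2

Solve by backward induction (R leads).
- T: BR = Z, leader payoff 11.
- M: BR = X, leader payoff 2.
- B: BR = W, leader payoff 9.
Maximizing over 11, 2, 9, R chooses T. Subgame-perfect outcome: (T, Z) with payoffs (11, 12).
For the simultaneous game, intersect best replies.
R's best replies: W→B; X→B; Y→B; Z→M.
Column's best replies: T→Z; M→X; B→W.
The unique mutual best reply is (B, W), giving (9, 15).
R's commitment gain: 11 − 9 = 2.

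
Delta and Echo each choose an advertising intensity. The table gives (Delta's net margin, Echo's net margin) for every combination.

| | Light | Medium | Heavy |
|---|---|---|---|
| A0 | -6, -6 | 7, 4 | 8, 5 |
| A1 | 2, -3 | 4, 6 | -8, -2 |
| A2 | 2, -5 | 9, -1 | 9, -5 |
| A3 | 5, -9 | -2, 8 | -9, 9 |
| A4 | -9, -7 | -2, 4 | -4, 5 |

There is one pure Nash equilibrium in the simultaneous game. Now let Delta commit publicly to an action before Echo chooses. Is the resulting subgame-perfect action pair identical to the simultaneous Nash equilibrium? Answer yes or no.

yes

Echo best-responds to each possible Delta move:
- A0: Echo compares -6, 4, 5 and picks Heavy; Delta would get 8.
- A1: Echo compares -3, 6, -2 and picks Medium; Delta would get 4.
- A2: Echo compares -5, -1, -5 and picks Medium; Delta would get 9.
- A3: Echo compares -9, 8, 9 and picks Heavy; Delta would get -9.
- A4: Echo compares -7, 4, 5 and picks Heavy; Delta would get -4.
Among 8, 4, 9, -9, -4, the best is 9 at A2. Subgame-perfect outcome: (A2, Medium) with payoffs (9, -1).
Under simultaneous play:
Delta's best replies: Light→A3; Medium→A2; Heavy→A2.
Echo's best replies: A0→Heavy; A1→Medium; A2→Medium; A3→Heavy; A4→Heavy.
Only (A2, Medium) has each player best-responding; Nash payoffs (9, -1).
Sequential outcome (A2, Medium) coincides with the Nash profile (A2, Medium).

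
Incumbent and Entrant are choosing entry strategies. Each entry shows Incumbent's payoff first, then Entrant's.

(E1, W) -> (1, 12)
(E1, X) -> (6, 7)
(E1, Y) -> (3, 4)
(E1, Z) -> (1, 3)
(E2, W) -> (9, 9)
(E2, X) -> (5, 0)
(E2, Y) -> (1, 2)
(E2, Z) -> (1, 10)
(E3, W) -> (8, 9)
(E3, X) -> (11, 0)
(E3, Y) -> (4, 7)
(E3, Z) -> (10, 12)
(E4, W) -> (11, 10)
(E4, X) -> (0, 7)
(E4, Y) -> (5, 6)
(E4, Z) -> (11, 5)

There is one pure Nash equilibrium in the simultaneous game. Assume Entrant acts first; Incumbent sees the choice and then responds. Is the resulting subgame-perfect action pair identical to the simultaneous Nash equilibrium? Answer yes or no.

Incumbent best-responds to each possible Entrant move:
- W: BR = E4, leader payoff 10.
- X: BR = E3, leader payoff 0.
- Y: BR = E4, leader payoff 6.
- Z: BR = E4, leader payoff 5.
Among 10, 0, 6, 5, the best is 10 at W. Subgame-perfect outcome: (E4, W) with payoffs (11, 10).
Under simultaneous play:
Incumbent's best replies: W→E4; X→E3; Y→E4; Z→E4.
Entrant's best replies: E1→W; E2→Z; E3→Z; E4→W.
The unique mutual best reply is (E4, W), giving (11, 10).
Sequential outcome (E4, W) coincides with the Nash profile (E4, W).

yes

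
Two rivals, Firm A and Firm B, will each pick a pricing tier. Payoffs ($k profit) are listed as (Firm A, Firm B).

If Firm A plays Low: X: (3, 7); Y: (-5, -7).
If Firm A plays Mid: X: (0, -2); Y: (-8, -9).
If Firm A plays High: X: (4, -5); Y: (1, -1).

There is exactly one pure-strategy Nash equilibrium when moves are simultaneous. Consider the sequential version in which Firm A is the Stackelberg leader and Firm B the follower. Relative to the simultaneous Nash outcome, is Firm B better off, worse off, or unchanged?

Solve by backward induction (Firm A leads).
- Low → Firm B plays X (best of 7, -7); Firm A gets 3.
- Mid → Firm B plays X (best of -2, -9); Firm A gets 0.
- High → Firm B plays Y (best of -5, -1); Firm A gets 1.
Firm A's induced payoffs are 3, 0, 1, so Firm A commits to Low. Subgame-perfect outcome: (Low, X) with payoffs (3, 7).
Now find the simultaneous Nash equilibrium.
Firm A's best replies: X→High; Y→High.
Firm B's best replies: Low→X; Mid→X; High→Y.
The unique mutual best reply is (High, Y), giving (1, -1).
Firm B earns 7 sequentially versus -1 at the Nash outcome: better off.

better off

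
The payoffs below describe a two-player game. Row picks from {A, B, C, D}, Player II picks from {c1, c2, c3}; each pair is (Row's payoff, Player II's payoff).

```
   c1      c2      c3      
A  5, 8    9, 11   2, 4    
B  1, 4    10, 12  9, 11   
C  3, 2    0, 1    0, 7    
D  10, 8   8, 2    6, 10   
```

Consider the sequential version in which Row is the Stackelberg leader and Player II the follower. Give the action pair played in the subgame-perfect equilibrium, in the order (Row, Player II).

Solve by backward induction (Row leads).
- A: BR = c2, leader payoff 9.
- B: BR = c2, leader payoff 10.
- C: BR = c3, leader payoff 0.
- D: BR = c3, leader payoff 6.
Maximizing over 9, 10, 0, 6, Row chooses B. Subgame-perfect outcome: (B, c2) with payoffs (10, 12).

(B, c2)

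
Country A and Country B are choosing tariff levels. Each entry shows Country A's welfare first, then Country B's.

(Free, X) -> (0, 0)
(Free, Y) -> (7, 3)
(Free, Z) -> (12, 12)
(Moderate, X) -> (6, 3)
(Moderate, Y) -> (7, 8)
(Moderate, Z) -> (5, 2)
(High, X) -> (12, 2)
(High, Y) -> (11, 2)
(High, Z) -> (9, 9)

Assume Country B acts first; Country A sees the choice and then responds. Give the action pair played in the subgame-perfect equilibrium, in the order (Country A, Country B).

(Free, Z)

Country A best-responds to each possible Country B move:
- X → Country A plays High (best of 0, 6, 12); Country B gets 2.
- Y → Country A plays High (best of 7, 7, 11); Country B gets 2.
- Z → Country A plays Free (best of 12, 5, 9); Country B gets 12.
Country B's induced payoffs are 2, 2, 12, so Country B commits to Z. Subgame-perfect outcome: (Free, Z) with payoffs (12, 12).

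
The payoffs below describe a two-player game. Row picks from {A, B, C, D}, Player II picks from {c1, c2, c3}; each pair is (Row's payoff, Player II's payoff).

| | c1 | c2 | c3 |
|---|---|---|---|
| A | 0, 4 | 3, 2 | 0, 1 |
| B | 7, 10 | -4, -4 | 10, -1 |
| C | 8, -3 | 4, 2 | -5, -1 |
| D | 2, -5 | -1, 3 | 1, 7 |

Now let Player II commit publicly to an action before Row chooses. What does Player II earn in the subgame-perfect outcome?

2

Backward induction with Player II moving first.
- c1: Row compares 0, 7, 8, 2 and picks C; Player II would get -3.
- c2: Row compares 3, -4, 4, -1 and picks C; Player II would get 2.
- c3: Row compares 0, 10, -5, 1 and picks B; Player II would get -1.
Player II's induced payoffs are -3, 2, -1, so Player II commits to c2. Subgame-perfect outcome: (C, c2) with payoffs (4, 2).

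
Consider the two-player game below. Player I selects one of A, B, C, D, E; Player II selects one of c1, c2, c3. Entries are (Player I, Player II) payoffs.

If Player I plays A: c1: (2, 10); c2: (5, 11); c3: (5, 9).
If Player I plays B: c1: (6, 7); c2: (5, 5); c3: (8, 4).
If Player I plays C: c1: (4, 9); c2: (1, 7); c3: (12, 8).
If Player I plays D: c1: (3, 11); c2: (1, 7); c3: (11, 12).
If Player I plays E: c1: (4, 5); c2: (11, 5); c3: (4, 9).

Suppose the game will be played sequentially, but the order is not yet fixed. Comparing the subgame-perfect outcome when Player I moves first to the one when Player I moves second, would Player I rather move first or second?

If Player I leads: Player II's best replies are A→c2, B→c1, C→c1, D→c3, E→c3; Player I's induced payoffs 5, 6, 4, 11, 4; outcome (D, c3), payoffs (11, 12).
If Player II leads: Player I's best replies are c1→B, c2→E, c3→C; Player II's induced payoffs 7, 5, 8; outcome (C, c3), payoffs (12, 8).
Player I gets 11 moving first and 12 moving second, so Player I prefers to move second.

second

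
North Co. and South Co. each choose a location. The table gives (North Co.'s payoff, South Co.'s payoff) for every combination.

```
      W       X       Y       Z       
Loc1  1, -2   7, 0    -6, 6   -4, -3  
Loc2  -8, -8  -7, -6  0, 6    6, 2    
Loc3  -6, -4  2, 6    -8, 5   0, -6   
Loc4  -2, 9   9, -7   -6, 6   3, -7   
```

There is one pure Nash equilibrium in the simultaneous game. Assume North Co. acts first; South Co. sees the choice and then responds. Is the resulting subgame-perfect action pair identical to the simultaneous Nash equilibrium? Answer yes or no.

no

Solve by backward induction (North Co. leads).
- Loc1: BR = Y, leader payoff -6.
- Loc2: BR = Y, leader payoff 0.
- Loc3: BR = X, leader payoff 2.
- Loc4: BR = W, leader payoff -2.
Among -6, 0, 2, -2, the best is 2 at Loc3. Subgame-perfect outcome: (Loc3, X) with payoffs (2, 6).
Now find the simultaneous Nash equilibrium.
North Co.'s best replies: W→Loc1; X→Loc4; Y→Loc2; Z→Loc2.
South Co.'s best replies: Loc1→Y; Loc2→Y; Loc3→X; Loc4→W.
The unique mutual best reply is (Loc2, Y), giving (0, 6).
Sequential outcome (Loc3, X) differs from the Nash profile (Loc2, Y).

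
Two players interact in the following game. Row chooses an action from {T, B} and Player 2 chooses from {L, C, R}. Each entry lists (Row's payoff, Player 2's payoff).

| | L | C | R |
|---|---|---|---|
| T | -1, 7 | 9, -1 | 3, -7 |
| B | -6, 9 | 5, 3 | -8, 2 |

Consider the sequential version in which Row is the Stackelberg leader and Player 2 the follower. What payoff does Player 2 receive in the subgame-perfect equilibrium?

Backward induction with Row moving first.
- T: Player 2 compares 7, -1, -7 and picks L; Row would get -1.
- B: Player 2 compares 9, 3, 2 and picks L; Row would get -6.
Maximizing over -1, -6, Row chooses T. Subgame-perfect outcome: (T, L) with payoffs (-1, 7).

7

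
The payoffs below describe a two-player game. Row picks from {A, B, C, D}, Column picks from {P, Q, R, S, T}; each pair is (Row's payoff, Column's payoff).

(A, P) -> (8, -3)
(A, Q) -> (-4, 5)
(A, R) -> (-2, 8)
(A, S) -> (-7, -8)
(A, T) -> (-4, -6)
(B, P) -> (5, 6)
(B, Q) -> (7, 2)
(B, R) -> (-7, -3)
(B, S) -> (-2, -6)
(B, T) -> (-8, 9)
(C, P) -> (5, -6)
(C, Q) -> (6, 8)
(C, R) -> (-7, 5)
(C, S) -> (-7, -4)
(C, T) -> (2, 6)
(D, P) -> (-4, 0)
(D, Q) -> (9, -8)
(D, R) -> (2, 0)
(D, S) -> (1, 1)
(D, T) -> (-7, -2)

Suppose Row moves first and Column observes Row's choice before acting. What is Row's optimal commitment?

Solve by backward induction (Row leads).
- A: Column compares -3, 5, 8, -8, -6 and picks R; Row would get -2.
- B: Column compares 6, 2, -3, -6, 9 and picks T; Row would get -8.
- C: Column compares -6, 8, 5, -4, 6 and picks Q; Row would get 6.
- D: Column compares 0, -8, 0, 1, -2 and picks S; Row would get 1.
Maximizing over -2, -8, 6, 1, Row chooses C. Subgame-perfect outcome: (C, Q) with payoffs (6, 8).

C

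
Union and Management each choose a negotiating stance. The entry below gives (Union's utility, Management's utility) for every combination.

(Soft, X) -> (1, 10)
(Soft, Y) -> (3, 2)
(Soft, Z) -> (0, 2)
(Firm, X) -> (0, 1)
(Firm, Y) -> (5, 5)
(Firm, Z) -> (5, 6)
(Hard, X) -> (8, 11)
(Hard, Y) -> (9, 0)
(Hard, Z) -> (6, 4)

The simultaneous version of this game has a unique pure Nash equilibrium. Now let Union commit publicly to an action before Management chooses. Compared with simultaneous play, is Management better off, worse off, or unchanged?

unchanged

Solve by backward induction (Union leads).
- Soft → Management plays X (best of 10, 2, 2); Union gets 1.
- Firm → Management plays Z (best of 1, 5, 6); Union gets 5.
- Hard → Management plays X (best of 11, 0, 4); Union gets 8.
Among 1, 5, 8, the best is 8 at Hard. Subgame-perfect outcome: (Hard, X) with payoffs (8, 11).
Under simultaneous play:
Union's best replies: X→Hard; Y→Hard; Z→Hard.
Management's best replies: Soft→X; Firm→Z; Hard→X.
Only (Hard, X) has each player best-responding; Nash payoffs (8, 11).
Management earns 11 sequentially versus 11 at the Nash outcome: unchanged.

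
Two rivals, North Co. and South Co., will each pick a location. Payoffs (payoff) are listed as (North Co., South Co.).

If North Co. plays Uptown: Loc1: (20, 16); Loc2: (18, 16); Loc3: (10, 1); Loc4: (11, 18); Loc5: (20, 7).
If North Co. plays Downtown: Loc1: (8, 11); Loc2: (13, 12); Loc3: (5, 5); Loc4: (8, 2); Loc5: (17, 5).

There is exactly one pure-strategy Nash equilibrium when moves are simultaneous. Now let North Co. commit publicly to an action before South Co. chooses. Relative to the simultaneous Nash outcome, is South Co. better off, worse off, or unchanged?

Solve by backward induction (North Co. leads).
- Uptown: South Co. compares 16, 16, 1, 18, 7 and picks Loc4; North Co. would get 11.
- Downtown: South Co. compares 11, 12, 5, 2, 5 and picks Loc2; North Co. would get 13.
Among 11, 13, the best is 13 at Downtown. Subgame-perfect outcome: (Downtown, Loc2) with payoffs (13, 12).
Under simultaneous play:
North Co.'s best replies: Loc1→Uptown; Loc2→Uptown; Loc3→Uptown; Loc4→Uptown; Loc5→Uptown.
South Co.'s best replies: Uptown→Loc4; Downtown→Loc2.
The unique mutual best reply is (Uptown, Loc4), giving (11, 18).
South Co. earns 12 sequentially versus 18 at the Nash outcome: worse off.

worse off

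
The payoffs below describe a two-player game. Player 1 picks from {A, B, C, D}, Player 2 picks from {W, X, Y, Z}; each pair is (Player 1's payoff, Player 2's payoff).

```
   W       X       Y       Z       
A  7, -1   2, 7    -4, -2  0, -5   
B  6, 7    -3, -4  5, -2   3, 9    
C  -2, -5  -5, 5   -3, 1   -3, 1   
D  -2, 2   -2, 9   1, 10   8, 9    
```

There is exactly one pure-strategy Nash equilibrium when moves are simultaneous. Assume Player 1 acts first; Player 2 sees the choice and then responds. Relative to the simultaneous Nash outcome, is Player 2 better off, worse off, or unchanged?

better off

Player 2 best-responds to each possible Player 1 move:
- A: BR = X, leader payoff 2.
- B: BR = Z, leader payoff 3.
- C: BR = X, leader payoff -5.
- D: BR = Y, leader payoff 1.
Maximizing over 2, 3, -5, 1, Player 1 chooses B. Subgame-perfect outcome: (B, Z) with payoffs (3, 9).
Now find the simultaneous Nash equilibrium.
Player 1's best replies: W→A; X→A; Y→B; Z→D.
Player 2's best replies: A→X; B→Z; C→X; D→Y.
The unique mutual best reply is (A, X), giving (2, 7).
Player 2 earns 9 sequentially versus 7 at the Nash outcome: better off.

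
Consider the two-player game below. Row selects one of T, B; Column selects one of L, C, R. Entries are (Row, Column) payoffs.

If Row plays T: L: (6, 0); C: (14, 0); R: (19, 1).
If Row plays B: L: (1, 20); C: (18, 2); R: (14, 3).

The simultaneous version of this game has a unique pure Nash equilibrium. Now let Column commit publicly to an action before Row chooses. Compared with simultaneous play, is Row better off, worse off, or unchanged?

Solve by backward induction (Column leads).
- L: BR = T, leader payoff 0.
- C: BR = B, leader payoff 2.
- R: BR = T, leader payoff 1.
Column's induced payoffs are 0, 2, 1, so Column commits to C. Subgame-perfect outcome: (B, C) with payoffs (18, 2).
Under simultaneous play:
Row's best replies: L→T; C→B; R→T.
Column's best replies: T→R; B→L.
The unique mutual best reply is (T, R), giving (19, 1).
Row earns 18 sequentially versus 19 at the Nash outcome: worse off.

worse off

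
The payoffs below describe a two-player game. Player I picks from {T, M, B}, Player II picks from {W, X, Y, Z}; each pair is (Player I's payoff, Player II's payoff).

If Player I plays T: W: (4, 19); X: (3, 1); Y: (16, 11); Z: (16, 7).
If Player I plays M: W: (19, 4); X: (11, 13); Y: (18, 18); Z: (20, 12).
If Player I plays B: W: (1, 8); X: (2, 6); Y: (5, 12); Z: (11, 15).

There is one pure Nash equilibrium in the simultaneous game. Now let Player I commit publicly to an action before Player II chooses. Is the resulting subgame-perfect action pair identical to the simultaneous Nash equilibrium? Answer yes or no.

yes

Solve by backward induction (Player I leads).
- T: Player II compares 19, 1, 11, 7 and picks W; Player I would get 4.
- M: Player II compares 4, 13, 18, 12 and picks Y; Player I would get 18.
- B: Player II compares 8, 6, 12, 15 and picks Z; Player I would get 11.
Maximizing over 4, 18, 11, Player I chooses M. Subgame-perfect outcome: (M, Y) with payoffs (18, 18).
Under simultaneous play:
Player I's best replies: W→M; X→M; Y→M; Z→M.
Player II's best replies: T→W; M→Y; B→Z.
Only (M, Y) has each player best-responding; Nash payoffs (18, 18).
Sequential outcome (M, Y) coincides with the Nash profile (M, Y).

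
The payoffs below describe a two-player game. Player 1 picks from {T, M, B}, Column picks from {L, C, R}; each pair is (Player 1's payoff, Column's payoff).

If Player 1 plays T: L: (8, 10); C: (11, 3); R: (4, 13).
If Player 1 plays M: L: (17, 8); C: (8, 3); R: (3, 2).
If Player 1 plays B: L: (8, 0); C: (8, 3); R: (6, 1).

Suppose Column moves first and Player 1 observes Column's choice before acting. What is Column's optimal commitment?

L

Backward induction with Column moving first.
- L → Player 1 plays M (best of 8, 17, 8); Column gets 8.
- C → Player 1 plays T (best of 11, 8, 8); Column gets 3.
- R → Player 1 plays B (best of 4, 3, 6); Column gets 1.
Column's induced payoffs are 8, 3, 1, so Column commits to L. Subgame-perfect outcome: (M, L) with payoffs (17, 8).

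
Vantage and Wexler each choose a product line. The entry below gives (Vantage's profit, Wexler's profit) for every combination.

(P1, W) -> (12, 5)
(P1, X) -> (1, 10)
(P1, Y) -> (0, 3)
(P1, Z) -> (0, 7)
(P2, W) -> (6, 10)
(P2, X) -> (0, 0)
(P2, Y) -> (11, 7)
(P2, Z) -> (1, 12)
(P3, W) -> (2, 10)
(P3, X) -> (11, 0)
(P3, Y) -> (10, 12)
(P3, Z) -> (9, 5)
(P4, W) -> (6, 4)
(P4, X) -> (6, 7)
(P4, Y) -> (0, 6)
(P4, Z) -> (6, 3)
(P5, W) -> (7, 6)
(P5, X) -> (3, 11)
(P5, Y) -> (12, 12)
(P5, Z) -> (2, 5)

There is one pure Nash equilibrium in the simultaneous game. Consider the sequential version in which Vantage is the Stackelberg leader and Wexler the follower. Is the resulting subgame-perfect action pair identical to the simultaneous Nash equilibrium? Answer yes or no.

yes

Backward induction with Vantage moving first.
- P1 → Wexler plays X (best of 5, 10, 3, 7); Vantage gets 1.
- P2 → Wexler plays Z (best of 10, 0, 7, 12); Vantage gets 1.
- P3 → Wexler plays Y (best of 10, 0, 12, 5); Vantage gets 10.
- P4 → Wexler plays X (best of 4, 7, 6, 3); Vantage gets 6.
- P5 → Wexler plays Y (best of 6, 11, 12, 5); Vantage gets 12.
Among 1, 1, 10, 6, 12, the best is 12 at P5. Subgame-perfect outcome: (P5, Y) with payoffs (12, 12).
For the simultaneous game, intersect best replies.
Vantage's best replies: W→P1; X→P3; Y→P5; Z→P3.
Wexler's best replies: P1→X; P2→Z; P3→Y; P4→X; P5→Y.
Only (P5, Y) has each player best-responding; Nash payoffs (12, 12).
Sequential outcome (P5, Y) coincides with the Nash profile (P5, Y).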